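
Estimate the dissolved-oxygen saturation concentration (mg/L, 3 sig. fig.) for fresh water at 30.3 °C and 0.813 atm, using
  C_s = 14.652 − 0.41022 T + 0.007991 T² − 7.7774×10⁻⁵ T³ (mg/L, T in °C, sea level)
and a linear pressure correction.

At sea level: C_s = 14.652 − 0.41022×30.3 + 0.007991×30.3² − 7.7774×10⁻⁵×30.3³ = 7.395 mg/L.
Pressure correction: C_s' = 7.395 × 0.813 = 6.012 mg/L.

C_s ≈ 6.01 mg/L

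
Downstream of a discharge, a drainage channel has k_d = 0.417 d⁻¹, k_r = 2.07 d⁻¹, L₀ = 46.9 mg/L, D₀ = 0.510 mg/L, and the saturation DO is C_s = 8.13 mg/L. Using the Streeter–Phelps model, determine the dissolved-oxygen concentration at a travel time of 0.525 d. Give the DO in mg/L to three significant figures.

DO ≈ 2.44 mg/L

k_d L₀/(k_r−k_d) = 0.417×46.9/(2.07−0.417) = 19.56/1.653 = 11.83 mg/L.
e^(−k_d t) = e^(−0.417×0.5250) = 0.8034; e^(−k_r t) = e^(−2.07×0.5250) = 0.3373.
D = 11.83 × (0.8034 − 0.3373) + 0.510 × 0.3373 = 5.514 + 0.1720 = 5.686 mg/L.
DO = C_s − D = 8.13 − 5.686 = 2.444 mg/L.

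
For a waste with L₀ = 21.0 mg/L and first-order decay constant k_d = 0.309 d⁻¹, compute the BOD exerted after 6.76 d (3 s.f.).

y_t = L₀(1 − e^(−k_d t)) = 21.0 × (1 − e^(−0.309×6.76))
= 21.0 × (1 − 0.1238) = 21.0 × 0.8762 = 18.40 mg/L.

y ≈ 18.4 mg/L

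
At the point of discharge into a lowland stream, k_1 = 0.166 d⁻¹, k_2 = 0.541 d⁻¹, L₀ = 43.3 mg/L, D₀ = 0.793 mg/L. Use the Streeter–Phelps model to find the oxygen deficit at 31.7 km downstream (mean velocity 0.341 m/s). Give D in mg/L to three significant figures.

Travel time t = x/v = 31.7 km / (0.341 m/s) = 31700 m / 0.341 m/s = 92960 s = 1.076 d.
k_1 L₀/(k_2−k_1) = 0.166×43.3/(0.541−0.166) = 7.188/0.3750 = 19.17 mg/L.
e^(−k_1 t) = e^(−0.166×1.076) = 0.8364; e^(−k_2 t) = e^(−0.541×1.076) = 0.5587.
D = 19.17 × (0.8364 − 0.5587) + 0.793 × 0.5587 = 5.323 + 0.4431 = 5.766 mg/L.

D ≈ 5.77 mg/L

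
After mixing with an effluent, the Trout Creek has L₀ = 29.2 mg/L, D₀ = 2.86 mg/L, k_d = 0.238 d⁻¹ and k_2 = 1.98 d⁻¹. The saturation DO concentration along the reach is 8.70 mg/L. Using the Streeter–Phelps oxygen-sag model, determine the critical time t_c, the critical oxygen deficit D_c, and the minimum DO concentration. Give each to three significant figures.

With k_2/k_d = 8.319 and 1 − D₀(k_2−k_d)/(k_d L₀) = 0.2831,
t_c = ln(8.319 × 0.2831) / (1.98 − 0.238) = ln(2.355) / 1.742 = 0.8567/1.742 = 0.4918 d.
D_c = (k_d/k_2) L₀ e^(−k_d t_c) = (0.238/1.98) × 29.2 × e^(−0.238×0.4918) = 0.1202 × 29.2 × 0.8896 = 3.122 mg/L.
Minimum DO = C_s − D_c = 8.70 − 3.122 = 5.578 mg/L.

t_c ≈ 0.492 d; D_c ≈ 3.12 mg/L; min DO ≈ 5.58 mg/L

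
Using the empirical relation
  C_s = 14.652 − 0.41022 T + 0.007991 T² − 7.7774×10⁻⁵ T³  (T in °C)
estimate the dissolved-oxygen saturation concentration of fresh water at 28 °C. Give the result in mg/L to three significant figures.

C_s ≈ 7.72 mg/L

C_s = 14.652 − 0.41022×28 + 0.007991×28² − 7.7774×10⁻⁵×28³ = 7.723 mg/L.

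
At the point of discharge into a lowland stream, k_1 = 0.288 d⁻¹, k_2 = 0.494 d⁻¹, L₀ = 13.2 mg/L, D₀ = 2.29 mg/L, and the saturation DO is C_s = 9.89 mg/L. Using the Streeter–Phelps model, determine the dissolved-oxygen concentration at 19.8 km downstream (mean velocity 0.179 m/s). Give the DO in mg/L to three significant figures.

DO ≈ 5.71 mg/L

Travel time t = x/v = 19.8 km / (0.179 m/s) = 19800 m / 0.179 m/s = 110600 s = 1.280 d.
k_1 L₀/(k_2−k_1) = 0.288×13.2/(0.494−0.288) = 3.802/0.2060 = 18.45 mg/L.
e^(−k_1 t) = e^(−0.288×1.280) = 0.6916; e^(−k_2 t) = e^(−0.494×1.280) = 0.5313.
D = 18.45 × (0.6916 − 0.5313) + 2.29 × 0.5313 = 2.959 + 1.217 = 4.176 mg/L.
DO = C_s − D = 9.89 − 4.176 = 5.714 mg/L.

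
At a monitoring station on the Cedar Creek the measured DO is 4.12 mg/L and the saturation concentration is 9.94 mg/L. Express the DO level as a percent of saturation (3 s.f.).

41.4 % saturation

% saturation = C/C_s × 100 = 4.12/9.94 × 100 = 41.4 %.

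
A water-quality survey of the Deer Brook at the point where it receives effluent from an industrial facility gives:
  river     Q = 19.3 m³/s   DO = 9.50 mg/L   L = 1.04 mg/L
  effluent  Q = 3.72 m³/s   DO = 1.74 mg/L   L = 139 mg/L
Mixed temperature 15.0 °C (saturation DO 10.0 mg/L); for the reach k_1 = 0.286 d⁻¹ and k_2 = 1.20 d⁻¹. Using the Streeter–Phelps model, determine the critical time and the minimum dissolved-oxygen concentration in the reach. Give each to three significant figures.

Mixed DO = (19.3×9.50 + 3.72×1.74)/(19.3+3.72) = 189.8/23.02 = 8.246 mg/L.
Mixed L₀ = (19.3×1.04 + 3.72×139)/(23.02) = 537.2/23.02 = 23.33 mg/L.
Initial deficit D₀ = C_s − DO₀ = 10.0 − 8.246 = 1.754 mg/L.
t_c = (1/0.9140) ln[(1.20/0.286)(1 − 1.754×0.9140/(0.286×23.33))] = 1.094 × ln(3.188) = 1.268 d.
D_c = (0.286/1.20) × 23.33 × e^(−0.286×1.268) = 0.2383 × 23.33 × 0.6957 = 3.869 mg/L.
Minimum DO = 10.0 − 3.869 = 6.131 mg/L.

t_c ≈ 1.27 d; minimum DO ≈ 6.13 mg/L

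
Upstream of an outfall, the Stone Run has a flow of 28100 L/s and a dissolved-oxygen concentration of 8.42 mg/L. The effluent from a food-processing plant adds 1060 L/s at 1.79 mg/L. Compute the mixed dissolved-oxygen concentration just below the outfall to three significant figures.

Flow-weighted mixing: C = (Q_r C_r + Q_w C_w)/(Q_r + Q_w)
= (28100×8.42 + 1060×1.79)/(28100 + 1060) = 238500/29160 = 8.179 mg/L.

8.18 mg/L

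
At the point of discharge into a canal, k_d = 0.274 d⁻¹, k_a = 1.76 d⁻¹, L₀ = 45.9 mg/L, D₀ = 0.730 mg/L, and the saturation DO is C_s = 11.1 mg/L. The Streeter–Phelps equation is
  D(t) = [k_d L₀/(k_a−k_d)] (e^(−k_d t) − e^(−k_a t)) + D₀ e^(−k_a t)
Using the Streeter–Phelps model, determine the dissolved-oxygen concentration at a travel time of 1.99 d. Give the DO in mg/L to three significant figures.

k_d L₀/(k_a−k_d) = 0.274×45.9/(1.76−0.274) = 12.58/1.486 = 8.463 mg/L.
e^(−k_d t) = e^(−0.274×1.990) = 0.5797; e^(−k_a t) = e^(−1.76×1.990) = 0.03012.
D = 8.463 × (0.5797 − 0.03012) + 0.730 × 0.03012 = 4.651 + 0.02199 = 4.673 mg/L.
DO = C_s − D = 11.1 − 4.673 = 6.427 mg/L.

DO ≈ 6.43 mg/L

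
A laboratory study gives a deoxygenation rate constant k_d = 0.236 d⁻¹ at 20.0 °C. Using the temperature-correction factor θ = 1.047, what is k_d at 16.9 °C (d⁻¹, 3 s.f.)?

k_d(T₂) = k_d(T₁) · θ^(T₂−T₁) = 0.236 × 1.047^(16.9−20.0)
= 0.236 × 1.047^-3.10 = 0.236 × 0.8673 = 0.2047 d⁻¹.

k_d ≈ 0.205 d⁻¹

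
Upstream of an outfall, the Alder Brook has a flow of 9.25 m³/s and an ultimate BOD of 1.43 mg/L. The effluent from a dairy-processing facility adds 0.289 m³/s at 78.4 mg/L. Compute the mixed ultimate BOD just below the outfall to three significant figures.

3.76 mg/L

Flow-weighted mixing: C = (Q_r C_r + Q_w C_w)/(Q_r + Q_w)
= (9.25×1.43 + 0.289×78.4)/(9.25 + 0.289) = 35.89/9.539 = 3.762 mg/L.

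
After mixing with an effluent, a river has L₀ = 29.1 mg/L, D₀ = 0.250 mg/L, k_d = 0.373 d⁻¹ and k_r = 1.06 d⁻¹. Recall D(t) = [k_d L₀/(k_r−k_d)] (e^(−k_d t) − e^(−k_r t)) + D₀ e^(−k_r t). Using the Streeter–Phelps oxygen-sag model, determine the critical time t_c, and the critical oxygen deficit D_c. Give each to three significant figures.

With k_r/k_d = 2.842 and 1 − D₀(k_r−k_d)/(k_d L₀) = 0.9842,
t_c = ln(2.842 × 0.9842) / (1.06 − 0.373) = ln(2.797) / 0.6870 = 1.028/0.6870 = 1.497 d.
L(t_c) = L₀ e^(−k_d t_c) = 29.1 × 0.5721 = 16.65 mg/L, and at the critical point k_r D_c = k_d L, so D_c = (0.373/1.06) × 16.65 = 5.858 mg/L.

t_c ≈ 1.50 d; D_c ≈ 5.86 mg/L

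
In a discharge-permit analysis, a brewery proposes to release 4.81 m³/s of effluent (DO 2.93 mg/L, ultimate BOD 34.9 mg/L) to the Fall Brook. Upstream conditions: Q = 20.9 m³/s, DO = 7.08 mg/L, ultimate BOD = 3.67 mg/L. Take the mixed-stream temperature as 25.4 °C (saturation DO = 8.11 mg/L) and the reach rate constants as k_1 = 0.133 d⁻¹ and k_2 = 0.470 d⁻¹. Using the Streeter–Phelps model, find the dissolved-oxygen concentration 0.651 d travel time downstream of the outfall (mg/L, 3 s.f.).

DO ≈ 6.10 mg/L

Mixed DO = (20.9×7.08 + 4.81×2.93)/(20.9+4.81) = 162.1/25.71 = 6.304 mg/L.
Mixed L₀ = (20.9×3.67 + 4.81×34.9)/(25.71) = 244.6/25.71 = 9.513 mg/L.
Initial deficit D₀ = C_s − DO₀ = 8.11 − 6.304 = 1.806 mg/L.
D(0.651) = [0.133×9.513/(0.470−0.133)](e^(−0.133×0.651) − e^(−0.470×0.651)) + 1.806 e^(−0.470×0.651)
= 3.754 × (0.9171 − 0.7364) + 1.806 × 0.7364 = 2.008 mg/L.
DO = 8.11 − 2.008 = 6.102 mg/L.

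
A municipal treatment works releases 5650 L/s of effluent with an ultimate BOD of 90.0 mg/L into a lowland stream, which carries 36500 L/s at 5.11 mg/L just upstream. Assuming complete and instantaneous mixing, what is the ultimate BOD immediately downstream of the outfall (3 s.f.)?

Flow-weighted mixing: C = (Q_r C_r + Q_w C_w)/(Q_r + Q_w)
= (36500×5.11 + 5650×90.0)/(36500 + 5650) = 695000/42150 = 16.49 mg/L.

16.5 mg/L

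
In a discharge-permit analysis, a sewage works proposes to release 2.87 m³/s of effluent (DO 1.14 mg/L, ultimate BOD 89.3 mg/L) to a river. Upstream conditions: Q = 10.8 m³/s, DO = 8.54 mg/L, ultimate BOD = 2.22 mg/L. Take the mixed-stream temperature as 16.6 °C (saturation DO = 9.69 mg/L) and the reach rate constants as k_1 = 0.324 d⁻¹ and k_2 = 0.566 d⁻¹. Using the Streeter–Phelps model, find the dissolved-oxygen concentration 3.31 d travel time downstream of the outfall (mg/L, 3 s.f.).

Mixed DO = (10.8×8.54 + 2.87×1.14)/(10.8+2.87) = 95.50/13.67 = 6.986 mg/L.
Mixed L₀ = (10.8×2.22 + 2.87×89.3)/(13.67) = 280.3/13.67 = 20.50 mg/L.
Initial deficit D₀ = C_s − DO₀ = 9.69 − 6.986 = 2.704 mg/L.
D(3.31) = [0.324×20.50/(0.566−0.324)](e^(−0.324×3.31) − e^(−0.566×3.31)) + 2.704 e^(−0.566×3.31)
= 27.45 × (0.3422 − 0.1536) + 2.704 × 0.1536 = 5.592 mg/L.
DO = 9.69 − 5.592 = 4.098 mg/L.

DO ≈ 4.10 mg/L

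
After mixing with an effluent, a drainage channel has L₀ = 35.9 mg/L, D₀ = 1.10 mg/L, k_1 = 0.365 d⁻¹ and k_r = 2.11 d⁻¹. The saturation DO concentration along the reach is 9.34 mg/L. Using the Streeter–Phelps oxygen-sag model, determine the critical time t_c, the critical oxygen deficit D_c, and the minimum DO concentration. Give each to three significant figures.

t_c ≈ 0.915 d; D_c ≈ 4.45 mg/L; min DO ≈ 4.89 mg/L

t_c = [1/(k_r−k_1)] ln[(k_r/k_1)(1 − D₀(k_r−k_1)/(k_1 L₀))]
= [1/(2.11−0.365)] ln[(2.11/0.365)(1 − 1.10×1.745/(0.365×35.9))]
= (1/1.745) ln[5.781 × 0.8535] = 0.5731 × ln(4.934) = 0.5731 × 1.596 = 0.9147 d.
L(t_c) = L₀ e^(−k_1 t_c) = 35.9 × 0.7162 = 25.71 mg/L, and at the critical point k_r D_c = k_1 L, so D_c = (0.365/2.11) × 25.71 = 4.447 mg/L.
Minimum DO = C_s − D_c = 9.34 − 4.447 = 4.893 mg/L.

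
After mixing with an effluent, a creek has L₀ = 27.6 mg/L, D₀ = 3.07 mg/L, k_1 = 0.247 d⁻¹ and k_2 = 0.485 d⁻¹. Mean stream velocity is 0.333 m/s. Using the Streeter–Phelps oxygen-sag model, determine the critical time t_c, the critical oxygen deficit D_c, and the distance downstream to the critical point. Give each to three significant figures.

t_c ≈ 2.36 d; D_c ≈ 7.85 mg/L; x_c ≈ 67.9 km

At the critical point dD/dt = 0, so k_1 L₀ e^(−k_1 t) = k_2 D. Substituting D(t) from the Streeter–Phelps equation and solving for t gives
t_c = ln[(k_2/k_1)(1 − D₀(k_2−k_1)/(k_1 L₀))] / (k_2−k_1).
Here k_2−k_1 = 0.2380 d⁻¹ and 1 − D₀(k_2−k_1)/(k_1 L₀) = 1 − 3.07×0.2380/(0.247×27.6) = 0.8928, so
t_c = ln(1.964 × 0.8928) / 0.2380 = 0.5614 / 0.2380 = 2.359 d.
D_c = (k_1/k_2) L₀ e^(−k_1 t_c) = (0.247/0.485) × 27.6 × e^(−0.247×2.359) = 0.5093 × 27.6 × 0.5584 = 7.849 mg/L.
x_c = v t_c = 0.333 m/s × 2.359 d × 86400 s/d = 67870 m ≈ 67.9 km.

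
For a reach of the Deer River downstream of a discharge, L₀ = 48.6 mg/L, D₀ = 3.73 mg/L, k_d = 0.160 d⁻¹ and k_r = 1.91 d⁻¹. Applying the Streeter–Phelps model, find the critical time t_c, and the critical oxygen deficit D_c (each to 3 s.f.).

t_c ≈ 0.372 d; D_c ≈ 3.84 mg/L

t_c = [1/(k_r−k_d)] ln[(k_r/k_d)(1 − D₀(k_r−k_d)/(k_d L₀))]
= [1/(1.91−0.160)] ln[(1.91/0.160)(1 − 3.73×1.750/(0.160×48.6))]
= (1/1.750) ln[11.94 × 0.1606] = 0.5714 × ln(1.917) = 0.5714 × 0.6506 = 0.3718 d.
L(t_c) = L₀ e^(−k_d t_c) = 48.6 × 0.9423 = 45.79 mg/L, and at the critical point k_r D_c = k_d L, so D_c = (0.160/1.91) × 45.79 = 3.836 mg/L.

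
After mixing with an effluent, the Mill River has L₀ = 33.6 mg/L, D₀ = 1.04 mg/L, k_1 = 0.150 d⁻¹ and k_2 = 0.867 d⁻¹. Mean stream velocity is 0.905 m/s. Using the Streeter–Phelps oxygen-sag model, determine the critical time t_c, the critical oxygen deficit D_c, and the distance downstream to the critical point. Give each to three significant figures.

t_c ≈ 2.22 d; D_c ≈ 4.16 mg/L; x_c ≈ 174 km

With k_2/k_1 = 5.780 and 1 − D₀(k_2−k_1)/(k_1 L₀) = 0.8520,
t_c = ln(5.780 × 0.8520) / (0.867 − 0.150) = ln(4.925) / 0.7170 = 1.594/0.7170 = 2.224 d.
L(t_c) = L₀ e^(−k_1 t_c) = 33.6 × 0.7164 = 24.07 mg/L, and at the critical point k_2 D_c = k_1 L, so D_c = (0.150/0.867) × 24.07 = 4.164 mg/L.
x_c = v t_c = 0.905 m/s × 2.224 d × 86400 s/d = 173900 m ≈ 174 km.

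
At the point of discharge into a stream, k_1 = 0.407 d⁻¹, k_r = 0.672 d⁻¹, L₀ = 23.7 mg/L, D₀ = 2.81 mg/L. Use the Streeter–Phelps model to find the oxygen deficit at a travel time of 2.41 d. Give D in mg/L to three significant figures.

k_1 L₀/(k_r−k_1) = 0.407×23.7/(0.672−0.407) = 9.646/0.2650 = 36.40 mg/L.
e^(−k_1 t) = e^(−0.407×2.410) = 0.3750; e^(−k_r t) = e^(−0.672×2.410) = 0.1980.
D = 36.40 × (0.3750 − 0.1980) + 2.81 × 0.1980 = 6.442 + 0.5564 = 6.999 mg/L.

D ≈ 7.00 mg/L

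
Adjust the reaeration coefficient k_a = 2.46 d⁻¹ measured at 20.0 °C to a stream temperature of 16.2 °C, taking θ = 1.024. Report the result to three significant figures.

k_a(T₂) = k_a(T₁) · θ^(T₂−T₁) = 2.46 × 1.024^(16.2−20.0)
= 2.46 × 1.024^-3.80 = 2.46 × 0.9138 = 2.248 d⁻¹.

k_a ≈ 2.25 d⁻¹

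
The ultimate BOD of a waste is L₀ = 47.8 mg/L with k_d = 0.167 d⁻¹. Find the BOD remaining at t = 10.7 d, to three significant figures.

L_t = L₀ e^(−k_d t) = 47.8 × e^(−0.167×10.7) = 47.8 × 0.1675 = 8.005 mg/L.

L ≈ 8.01 mg/L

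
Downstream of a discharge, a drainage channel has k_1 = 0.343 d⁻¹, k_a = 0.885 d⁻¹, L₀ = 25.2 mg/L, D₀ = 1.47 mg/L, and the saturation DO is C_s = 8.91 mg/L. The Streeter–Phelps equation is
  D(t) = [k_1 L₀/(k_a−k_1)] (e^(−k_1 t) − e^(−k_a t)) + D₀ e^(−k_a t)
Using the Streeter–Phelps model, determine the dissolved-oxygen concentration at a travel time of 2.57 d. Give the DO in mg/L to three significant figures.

k_1 L₀/(k_a−k_1) = 0.343×25.2/(0.885−0.343) = 8.644/0.5420 = 15.95 mg/L.
e^(−k_1 t) = e^(−0.343×2.570) = 0.4142; e^(−k_a t) = e^(−0.885×2.570) = 0.1029.
D = 15.95 × (0.4142 − 0.1029) + 1.47 × 0.1029 = 4.965 + 0.1512 = 5.116 mg/L.
DO = C_s − D = 8.91 − 5.116 = 3.794 mg/L.

DO ≈ 3.79 mg/L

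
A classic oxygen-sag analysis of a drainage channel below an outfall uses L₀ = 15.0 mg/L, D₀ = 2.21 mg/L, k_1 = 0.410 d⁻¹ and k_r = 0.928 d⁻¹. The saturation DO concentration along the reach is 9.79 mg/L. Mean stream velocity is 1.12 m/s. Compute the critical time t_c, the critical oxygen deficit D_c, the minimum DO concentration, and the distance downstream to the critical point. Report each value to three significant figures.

t_c ≈ 1.18 d; D_c ≈ 4.09 mg/L; min DO ≈ 5.70 mg/L; x_c ≈ 114 km

t_c = [1/(k_r−k_1)] ln[(k_r/k_1)(1 − D₀(k_r−k_1)/(k_1 L₀))]
= [1/(0.928−0.410)] ln[(0.928/0.410)(1 − 2.21×0.5180/(0.410×15.0))]
= (1/0.5180) ln[2.263 × 0.8139] = 1.931 × ln(1.842) = 1.931 × 0.6109 = 1.179 d.
L(t_c) = L₀ e^(−k_1 t_c) = 15.0 × 0.6166 = 9.249 mg/L, and at the critical point k_r D_c = k_1 L, so D_c = (0.410/0.928) × 9.249 = 4.086 mg/L.
Minimum DO = C_s − D_c = 9.79 − 4.086 = 5.704 mg/L.
x_c = v t_c = 1.12 m/s × 1.179 d × 86400 s/d = 114100 m ≈ 114 km.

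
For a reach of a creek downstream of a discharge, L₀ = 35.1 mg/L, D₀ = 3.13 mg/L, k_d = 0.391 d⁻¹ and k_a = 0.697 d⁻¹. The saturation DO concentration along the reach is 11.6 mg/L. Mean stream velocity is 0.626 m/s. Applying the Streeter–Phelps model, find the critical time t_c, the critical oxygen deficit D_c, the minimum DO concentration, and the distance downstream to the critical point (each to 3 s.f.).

t_c = [1/(k_a−k_d)] ln[(k_a/k_d)(1 − D₀(k_a−k_d)/(k_d L₀))]
= [1/(0.697−0.391)] ln[(0.697/0.391)(1 − 3.13×0.3060/(0.391×35.1))]
= (1/0.3060) ln[1.783 × 0.9302] = 3.268 × ln(1.658) = 3.268 × 0.5057 = 1.653 d.
L(t_c) = L₀ e^(−k_d t_c) = 35.1 × 0.5240 = 18.39 mg/L, and at the critical point k_a D_c = k_d L, so D_c = (0.391/0.697) × 18.39 = 10.32 mg/L.
Minimum DO = C_s − D_c = 11.6 − 10.32 = 1.282 mg/L.
x_c = v t_c = 0.626 m/s × 1.653 d × 86400 s/d = 89390 m ≈ 89.4 km.

t_c ≈ 1.65 d; D_c ≈ 10.3 mg/L; min DO ≈ 1.28 mg/L; x_c ≈ 89.4 km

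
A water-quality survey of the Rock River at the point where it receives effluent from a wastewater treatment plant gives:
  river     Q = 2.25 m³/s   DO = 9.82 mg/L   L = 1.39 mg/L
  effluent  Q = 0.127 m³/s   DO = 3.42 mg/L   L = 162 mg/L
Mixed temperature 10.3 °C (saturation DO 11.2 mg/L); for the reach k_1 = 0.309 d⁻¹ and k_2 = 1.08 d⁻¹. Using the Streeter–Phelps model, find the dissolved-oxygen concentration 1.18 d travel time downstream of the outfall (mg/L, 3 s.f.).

DO ≈ 9.06 mg/L

Mixed DO = (2.25×9.82 + 0.127×3.42)/(2.25+0.127) = 22.53/2.377 = 9.478 mg/L.
Mixed L₀ = (2.25×1.39 + 0.127×162)/(2.377) = 23.70/2.377 = 9.971 mg/L.
Initial deficit D₀ = C_s − DO₀ = 11.2 − 9.478 = 1.722 mg/L.
D(1.18) = [0.309×9.971/(1.08−0.309)](e^(−0.309×1.18) − e^(−1.08×1.18)) + 1.722 e^(−1.08×1.18)
= 3.996 × (0.6945 − 0.2796) + 1.722 × 0.2796 = 2.139 mg/L.
DO = 11.2 − 2.139 = 9.061 mg/L.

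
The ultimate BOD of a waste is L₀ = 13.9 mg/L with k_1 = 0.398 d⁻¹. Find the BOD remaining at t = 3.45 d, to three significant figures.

L ≈ 3.52 mg/L

L_t = L₀ e^(−k_1 t) = 13.9 × e^(−0.398×3.45) = 13.9 × 0.2533 = 3.521 mg/L.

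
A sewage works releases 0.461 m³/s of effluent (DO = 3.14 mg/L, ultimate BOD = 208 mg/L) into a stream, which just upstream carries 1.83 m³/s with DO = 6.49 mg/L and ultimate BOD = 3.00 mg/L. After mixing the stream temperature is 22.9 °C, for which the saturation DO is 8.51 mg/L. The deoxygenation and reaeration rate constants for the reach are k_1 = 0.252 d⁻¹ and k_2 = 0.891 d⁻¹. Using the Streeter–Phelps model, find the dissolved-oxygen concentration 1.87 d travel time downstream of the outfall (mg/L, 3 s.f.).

Mixed DO = (1.83×6.49 + 0.461×3.14)/(1.83+0.461) = 13.32/2.291 = 5.816 mg/L.
Mixed L₀ = (1.83×3.00 + 0.461×208)/(2.291) = 101.4/2.291 = 44.25 mg/L.
Initial deficit D₀ = C_s − DO₀ = 8.51 − 5.816 = 2.694 mg/L.
D(1.87) = [0.252×44.25/(0.891−0.252)](e^(−0.252×1.87) − e^(−0.891×1.87)) + 2.694 e^(−0.891×1.87)
= 17.45 × (0.6242 − 0.1890) + 2.694 × 0.1890 = 8.105 mg/L.
DO = 8.51 − 8.105 = 0.4052 mg/L.

DO ≈ 0.405 mg/L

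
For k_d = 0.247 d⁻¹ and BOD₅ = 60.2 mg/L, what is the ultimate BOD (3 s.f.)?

L₀ ≈ 84.9 mg/L

BOD₅ = L₀(1 − e^(−5k_d)) ⇒ L₀ = BOD₅ / (1 − e^(−5×0.247))
= 60.2 / (1 − 0.2908) = 60.2 / 0.7092 = 84.89 mg/L.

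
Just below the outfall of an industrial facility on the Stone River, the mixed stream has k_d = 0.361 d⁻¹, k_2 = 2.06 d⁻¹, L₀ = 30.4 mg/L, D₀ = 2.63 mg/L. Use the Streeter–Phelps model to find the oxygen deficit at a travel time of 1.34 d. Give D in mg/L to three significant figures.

D ≈ 3.74 mg/L

k_d L₀/(k_2−k_d) = 0.361×30.4/(2.06−0.361) = 10.97/1.699 = 6.459 mg/L.
e^(−k_d t) = e^(−0.361×1.340) = 0.6165; e^(−k_2 t) = e^(−2.06×1.340) = 0.06327.
D = 6.459 × (0.6165 − 0.06327) + 2.63 × 0.06327 = 3.573 + 0.1664 = 3.740 mg/L.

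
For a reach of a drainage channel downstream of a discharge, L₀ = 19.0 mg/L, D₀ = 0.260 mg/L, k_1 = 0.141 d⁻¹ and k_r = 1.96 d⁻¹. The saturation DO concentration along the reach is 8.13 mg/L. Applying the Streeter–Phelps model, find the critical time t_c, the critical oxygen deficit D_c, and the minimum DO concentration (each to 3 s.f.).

t_c ≈ 1.34 d; D_c ≈ 1.13 mg/L; min DO ≈ 7.00 mg/L

t_c = [1/(k_r−k_1)] ln[(k_r/k_1)(1 − D₀(k_r−k_1)/(k_1 L₀))]
= [1/(1.96−0.141)] ln[(1.96/0.141)(1 − 0.260×1.819/(0.141×19.0))]
= (1/1.819) ln[13.90 × 0.8235] = 0.5498 × ln(11.45) = 0.5498 × 2.438 = 1.340 d.
L(t_c) = L₀ e^(−k_1 t_c) = 19.0 × 0.8278 = 15.73 mg/L, and at the critical point k_r D_c = k_1 L, so D_c = (0.141/1.96) × 15.73 = 1.131 mg/L.
Minimum DO = C_s − D_c = 8.13 − 1.131 = 6.999 mg/L.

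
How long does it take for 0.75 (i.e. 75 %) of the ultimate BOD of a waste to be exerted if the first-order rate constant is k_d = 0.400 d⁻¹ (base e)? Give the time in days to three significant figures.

t ≈ 3.47 d

y/L₀ = 1 − e^(−k_d t) = 0.75 ⇒ e^(−k_d t) = 0.250
t = −ln(0.250) / 0.400 = 1.386 / 0.400 = 3.466 d.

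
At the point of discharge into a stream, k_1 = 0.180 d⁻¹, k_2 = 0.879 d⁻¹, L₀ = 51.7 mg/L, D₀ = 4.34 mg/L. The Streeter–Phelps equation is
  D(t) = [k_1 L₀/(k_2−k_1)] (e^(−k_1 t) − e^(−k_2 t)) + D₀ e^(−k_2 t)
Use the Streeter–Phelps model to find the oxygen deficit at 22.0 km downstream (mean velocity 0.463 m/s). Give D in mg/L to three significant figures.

D ≈ 6.52 mg/L

Travel time t = x/v = 22.0 km / (0.463 m/s) = 22000 m / 0.463 m/s = 47520 s = 0.5500 d.
k_1 L₀/(k_2−k_1) = 0.180×51.7/(0.879−0.180) = 9.306/0.6990 = 13.31 mg/L.
e^(−k_1 t) = e^(−0.180×0.5500) = 0.9057; e^(−k_2 t) = e^(−0.879×0.5500) = 0.6167.
D = 13.31 × (0.9057 − 0.6167) + 4.34 × 0.6167 = 3.849 + 2.676 = 6.525 mg/L.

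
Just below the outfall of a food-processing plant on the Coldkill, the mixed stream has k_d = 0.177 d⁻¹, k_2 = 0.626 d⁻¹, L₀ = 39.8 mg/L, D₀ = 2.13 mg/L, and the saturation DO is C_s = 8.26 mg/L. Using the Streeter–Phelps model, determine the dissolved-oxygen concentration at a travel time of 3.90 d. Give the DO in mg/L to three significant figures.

k_d L₀/(k_2−k_d) = 0.177×39.8/(0.626−0.177) = 7.045/0.4490 = 15.69 mg/L.
e^(−k_d t) = e^(−0.177×3.900) = 0.5014; e^(−k_2 t) = e^(−0.626×3.900) = 0.08704.
D = 15.69 × (0.5014 − 0.08704) + 2.13 × 0.08704 = 6.502 + 0.1854 = 6.687 mg/L.
DO = C_s − D = 8.26 − 6.687 = 1.573 mg/L.

DO ≈ 1.57 mg/L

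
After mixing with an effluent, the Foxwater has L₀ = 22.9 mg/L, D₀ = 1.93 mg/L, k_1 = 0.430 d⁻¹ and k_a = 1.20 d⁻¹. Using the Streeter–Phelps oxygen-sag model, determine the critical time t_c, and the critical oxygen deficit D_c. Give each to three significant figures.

With k_a/k_1 = 2.791 and 1 − D₀(k_a−k_1)/(k_1 L₀) = 0.8491,
t_c = ln(2.791 × 0.8491) / (1.20 − 0.430) = ln(2.370) / 0.7700 = 0.8627/0.7700 = 1.120 d.
D_c = (k_1/k_a) L₀ e^(−k_1 t_c) = (0.430/1.20) × 22.9 × e^(−0.430×1.120) = 0.3583 × 22.9 × 0.6177 = 5.069 mg/L.

t_c ≈ 1.12 d; D_c ≈ 5.07 mg/L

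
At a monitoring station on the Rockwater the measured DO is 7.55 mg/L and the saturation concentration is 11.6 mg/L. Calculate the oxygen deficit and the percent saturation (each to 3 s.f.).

D = C_s − C = 11.6 − 7.55 = 4.05 mg/L.
% saturation = 7.55/11.6 × 100 = 65.1 %.

D ≈ 4.05 mg/L; 65.1 % saturation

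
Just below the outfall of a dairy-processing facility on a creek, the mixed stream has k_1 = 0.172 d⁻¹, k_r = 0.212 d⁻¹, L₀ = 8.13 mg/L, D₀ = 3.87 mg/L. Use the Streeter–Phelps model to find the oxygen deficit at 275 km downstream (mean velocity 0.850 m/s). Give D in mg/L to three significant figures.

D ≈ 4.30 mg/L

Travel time t = x/v = 275 km / (0.850 m/s) = 275000 m / 0.850 m/s = 323500 s = 3.745 d.
k_1 L₀/(k_r−k_1) = 0.172×8.13/(0.212−0.172) = 1.398/0.04000 = 34.96 mg/L.
e^(−k_1 t) = e^(−0.172×3.745) = 0.5252; e^(−k_r t) = e^(−0.212×3.745) = 0.4521.
D = 34.96 × (0.5252 − 0.4521) + 3.87 × 0.4521 = 2.554 + 1.750 = 4.303 mg/L.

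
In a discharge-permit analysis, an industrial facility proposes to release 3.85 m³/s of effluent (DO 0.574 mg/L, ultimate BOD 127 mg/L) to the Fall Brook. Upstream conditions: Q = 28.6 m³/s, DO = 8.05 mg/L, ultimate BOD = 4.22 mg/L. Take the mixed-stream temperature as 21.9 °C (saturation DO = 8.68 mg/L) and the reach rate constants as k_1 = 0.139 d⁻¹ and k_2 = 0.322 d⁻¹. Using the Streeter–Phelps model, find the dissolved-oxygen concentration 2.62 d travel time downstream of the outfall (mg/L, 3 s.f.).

DO ≈ 4.25 mg/L

Mixed DO = (28.6×8.05 + 3.85×0.574)/(28.6+3.85) = 232.4/32.45 = 7.163 mg/L.
Mixed L₀ = (28.6×4.22 + 3.85×127)/(32.45) = 609.6/32.45 = 18.79 mg/L.
Initial deficit D₀ = C_s − DO₀ = 8.68 − 7.163 = 1.517 mg/L.
D(2.62) = [0.139×18.79/(0.322−0.139)](e^(−0.139×2.62) − e^(−0.322×2.62)) + 1.517 e^(−0.322×2.62)
= 14.27 × (0.6948 − 0.4301) + 1.517 × 0.4301 = 4.429 mg/L.
DO = 8.68 − 4.429 = 4.251 mg/L.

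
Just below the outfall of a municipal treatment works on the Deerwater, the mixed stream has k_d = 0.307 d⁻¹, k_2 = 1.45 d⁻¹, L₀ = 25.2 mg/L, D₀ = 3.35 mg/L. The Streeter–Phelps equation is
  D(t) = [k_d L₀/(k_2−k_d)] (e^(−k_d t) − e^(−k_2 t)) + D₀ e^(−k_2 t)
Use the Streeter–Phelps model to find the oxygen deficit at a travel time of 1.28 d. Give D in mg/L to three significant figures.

D ≈ 4.03 mg/L

k_d L₀/(k_2−k_d) = 0.307×25.2/(1.45−0.307) = 7.736/1.143 = 6.769 mg/L.
e^(−k_d t) = e^(−0.307×1.280) = 0.6751; e^(−k_2 t) = e^(−1.45×1.280) = 0.1563.
D = 6.769 × (0.6751 − 0.1563) + 3.35 × 0.1563 = 3.511 + 0.5236 = 4.035 mg/L.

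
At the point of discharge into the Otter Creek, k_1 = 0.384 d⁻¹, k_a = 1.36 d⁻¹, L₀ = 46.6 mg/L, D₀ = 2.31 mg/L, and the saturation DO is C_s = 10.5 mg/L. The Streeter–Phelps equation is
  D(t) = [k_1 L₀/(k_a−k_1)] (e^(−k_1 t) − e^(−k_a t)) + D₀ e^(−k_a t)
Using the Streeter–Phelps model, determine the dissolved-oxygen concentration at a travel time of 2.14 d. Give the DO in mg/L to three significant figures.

k_1 L₀/(k_a−k_1) = 0.384×46.6/(1.36−0.384) = 17.89/0.9760 = 18.33 mg/L.
e^(−k_1 t) = e^(−0.384×2.140) = 0.4397; e^(−k_a t) = e^(−1.36×2.140) = 0.05445.
D = 18.33 × (0.4397 − 0.05445) + 2.31 × 0.05445 = 7.062 + 0.1258 = 7.188 mg/L.
DO = C_s − D = 10.5 − 7.188 = 3.312 mg/L.

DO ≈ 3.31 mg/L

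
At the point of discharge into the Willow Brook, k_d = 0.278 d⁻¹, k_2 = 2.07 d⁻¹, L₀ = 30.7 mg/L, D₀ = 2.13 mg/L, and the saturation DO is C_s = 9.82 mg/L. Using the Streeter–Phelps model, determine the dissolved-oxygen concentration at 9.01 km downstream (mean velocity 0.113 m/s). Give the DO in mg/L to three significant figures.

Travel time t = x/v = 9.01 km / (0.113 m/s) = 9010 m / 0.113 m/s = 79730 s = 0.9229 d.
k_d L₀/(k_2−k_d) = 0.278×30.7/(2.07−0.278) = 8.535/1.792 = 4.763 mg/L.
e^(−k_d t) = e^(−0.278×0.9229) = 0.7737; e^(−k_2 t) = e^(−2.07×0.9229) = 0.1480.
D = 4.763 × (0.7737 − 0.1480) + 2.13 × 0.1480 = 2.980 + 0.3153 = 3.295 mg/L.
DO = C_s − D = 9.82 − 3.295 = 6.525 mg/L.

DO ≈ 6.52 mg/L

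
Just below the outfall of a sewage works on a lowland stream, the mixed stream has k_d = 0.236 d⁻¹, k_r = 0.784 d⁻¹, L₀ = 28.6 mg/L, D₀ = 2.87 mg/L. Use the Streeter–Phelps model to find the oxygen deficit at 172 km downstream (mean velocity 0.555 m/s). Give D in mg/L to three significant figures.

Travel time t = x/v = 172 km / (0.555 m/s) = 172000 m / 0.555 m/s = 309900 s = 3.587 d.
k_d L₀/(k_r−k_d) = 0.236×28.6/(0.784−0.236) = 6.750/0.5480 = 12.32 mg/L.
e^(−k_d t) = e^(−0.236×3.587) = 0.4289; e^(−k_r t) = e^(−0.784×3.587) = 0.06008.
D = 12.32 × (0.4289 − 0.06008) + 2.87 × 0.06008 = 4.543 + 0.1724 = 4.715 mg/L.

D ≈ 4.72 mg/L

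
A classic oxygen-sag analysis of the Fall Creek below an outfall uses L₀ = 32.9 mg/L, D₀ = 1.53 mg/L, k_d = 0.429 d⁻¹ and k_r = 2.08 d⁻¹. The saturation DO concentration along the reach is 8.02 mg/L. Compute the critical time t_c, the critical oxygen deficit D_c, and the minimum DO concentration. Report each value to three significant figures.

With k_r/k_d = 4.848 and 1 − D₀(k_r−k_d)/(k_d L₀) = 0.8210,
t_c = ln(4.848 × 0.8210) / (2.08 − 0.429) = ln(3.981) / 1.651 = 1.381/1.651 = 0.8367 d.
D_c = (k_d/k_r) L₀ e^(−k_d t_c) = (0.429/2.08) × 32.9 × e^(−0.429×0.8367) = 0.2062 × 32.9 × 0.6984 = 4.739 mg/L.
Minimum DO = C_s − D_c = 8.02 − 4.739 = 3.281 mg/L.

t_c ≈ 0.837 d; D_c ≈ 4.74 mg/L; min DO ≈ 3.28 mg/L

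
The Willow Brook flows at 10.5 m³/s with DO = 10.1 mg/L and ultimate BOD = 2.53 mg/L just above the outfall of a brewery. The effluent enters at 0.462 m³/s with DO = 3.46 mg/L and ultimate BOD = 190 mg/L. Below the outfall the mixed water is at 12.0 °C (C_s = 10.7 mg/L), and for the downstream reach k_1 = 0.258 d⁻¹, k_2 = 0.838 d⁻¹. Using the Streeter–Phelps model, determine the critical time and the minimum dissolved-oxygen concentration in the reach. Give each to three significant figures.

Mixed DO = (10.5×10.1 + 0.462×3.46)/(10.5+0.462) = 107.6/10.96 = 9.820 mg/L.
Mixed L₀ = (10.5×2.53 + 0.462×190)/(10.96) = 114.3/10.96 = 10.43 mg/L.
Initial deficit D₀ = C_s − DO₀ = 10.7 − 9.820 = 0.8798 mg/L.
t_c = (1/0.5800) ln[(0.838/0.258)(1 − 0.8798×0.5800/(0.258×10.43))] = 1.724 × ln(2.632) = 1.669 d.
D_c = (0.258/0.838) × 10.43 × e^(−0.258×1.669) = 0.3079 × 10.43 × 0.6502 = 2.088 mg/L.
Minimum DO = 10.7 − 2.088 = 8.612 mg/L.

t_c ≈ 1.67 d; minimum DO ≈ 8.61 mg/L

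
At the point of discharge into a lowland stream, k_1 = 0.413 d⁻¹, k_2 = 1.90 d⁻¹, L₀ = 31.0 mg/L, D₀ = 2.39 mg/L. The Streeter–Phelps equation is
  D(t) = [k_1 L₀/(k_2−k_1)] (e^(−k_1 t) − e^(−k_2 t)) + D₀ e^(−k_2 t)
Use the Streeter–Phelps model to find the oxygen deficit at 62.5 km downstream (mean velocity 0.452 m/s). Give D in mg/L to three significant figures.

Travel time t = x/v = 62.5 km / (0.452 m/s) = 62500 m / 0.452 m/s = 138300 s = 1.600 d.
k_1 L₀/(k_2−k_1) = 0.413×31.0/(1.90−0.413) = 12.80/1.487 = 8.610 mg/L.
e^(−k_1 t) = e^(−0.413×1.600) = 0.5164; e^(−k_2 t) = e^(−1.90×1.600) = 0.04780.
D = 8.610 × (0.5164 − 0.04780) + 2.39 × 0.04780 = 4.034 + 0.1142 = 4.148 mg/L.

D ≈ 4.15 mg/L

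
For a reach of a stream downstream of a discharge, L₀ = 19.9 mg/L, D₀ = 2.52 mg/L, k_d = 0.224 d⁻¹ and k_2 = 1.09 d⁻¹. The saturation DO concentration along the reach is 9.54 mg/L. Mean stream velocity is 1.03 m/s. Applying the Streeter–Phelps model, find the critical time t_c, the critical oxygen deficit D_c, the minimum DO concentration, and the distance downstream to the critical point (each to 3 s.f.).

t_c = [1/(k_2−k_d)] ln[(k_2/k_d)(1 − D₀(k_2−k_d)/(k_d L₀))]
= [1/(1.09−0.224)] ln[(1.09/0.224)(1 − 2.52×0.8660/(0.224×19.9))]
= (1/0.8660) ln[4.866 × 0.5104] = 1.155 × ln(2.484) = 1.155 × 0.9098 = 1.051 d.
D_c = (k_d/k_2) L₀ e^(−k_d t_c) = (0.224/1.09) × 19.9 × e^(−0.224×1.051) = 0.2055 × 19.9 × 0.7903 = 3.232 mg/L.
Minimum DO = C_s − D_c = 9.54 − 3.232 = 6.308 mg/L.
x_c = v t_c = 1.03 m/s × 1.051 d × 86400 s/d = 93490 m ≈ 93.5 km.

t_c ≈ 1.05 d; D_c ≈ 3.23 mg/L; min DO ≈ 6.31 mg/L; x_c ≈ 93.5 km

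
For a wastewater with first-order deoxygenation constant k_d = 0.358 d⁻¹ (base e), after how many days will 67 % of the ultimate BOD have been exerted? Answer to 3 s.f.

t ≈ 3.10 d

y/L₀ = 1 − e^(−k_d t) = 0.67 ⇒ e^(−k_d t) = 0.330
t = −ln(0.330) / 0.358 = 1.109 / 0.358 = 3.097 d.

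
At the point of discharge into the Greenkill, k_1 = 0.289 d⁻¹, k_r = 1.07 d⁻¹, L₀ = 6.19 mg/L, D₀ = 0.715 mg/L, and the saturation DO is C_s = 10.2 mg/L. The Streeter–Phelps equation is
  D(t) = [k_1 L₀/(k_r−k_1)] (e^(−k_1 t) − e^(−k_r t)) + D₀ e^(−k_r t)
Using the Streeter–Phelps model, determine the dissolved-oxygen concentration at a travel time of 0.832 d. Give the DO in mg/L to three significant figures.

DO ≈ 9.05 mg/L

k_1 L₀/(k_r−k_1) = 0.289×6.19/(1.07−0.289) = 1.789/0.7810 = 2.291 mg/L.
e^(−k_1 t) = e^(−0.289×0.8320) = 0.7863; e^(−k_r t) = e^(−1.07×0.8320) = 0.4106.
D = 2.291 × (0.7863 − 0.4106) + 0.715 × 0.4106 = 0.8606 + 0.2935 = 1.154 mg/L.
DO = C_s − D = 10.2 − 1.154 = 9.046 mg/L.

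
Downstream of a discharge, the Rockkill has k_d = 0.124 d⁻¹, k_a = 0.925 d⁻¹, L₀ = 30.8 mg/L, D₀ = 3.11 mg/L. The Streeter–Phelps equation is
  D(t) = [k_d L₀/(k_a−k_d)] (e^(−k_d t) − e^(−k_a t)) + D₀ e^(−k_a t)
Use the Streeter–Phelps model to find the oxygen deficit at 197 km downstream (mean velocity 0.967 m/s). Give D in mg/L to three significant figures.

D ≈ 3.37 mg/L

Travel time t = x/v = 197 km / (0.967 m/s) = 197000 m / 0.967 m/s = 203700 s = 2.358 d.
k_d L₀/(k_a−k_d) = 0.124×30.8/(0.925−0.124) = 3.819/0.8010 = 4.768 mg/L.
e^(−k_d t) = e^(−0.124×2.358) = 0.7465; e^(−k_a t) = e^(−0.925×2.358) = 0.1129.
D = 4.768 × (0.7465 − 0.1129) + 3.11 × 0.1129 = 3.021 + 0.3512 = 3.372 mg/L.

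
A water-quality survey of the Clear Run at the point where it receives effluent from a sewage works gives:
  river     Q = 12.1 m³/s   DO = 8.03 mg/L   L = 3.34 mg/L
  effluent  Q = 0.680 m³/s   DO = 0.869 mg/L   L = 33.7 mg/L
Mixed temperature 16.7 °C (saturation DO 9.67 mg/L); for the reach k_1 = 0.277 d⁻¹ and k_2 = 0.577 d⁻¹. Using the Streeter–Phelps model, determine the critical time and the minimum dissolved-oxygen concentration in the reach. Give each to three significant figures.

Mixed DO = (12.1×8.03 + 0.680×0.869)/(12.1+0.680) = 97.75/12.78 = 7.649 mg/L.
Mixed L₀ = (12.1×3.34 + 0.680×33.7)/(12.78) = 63.33/12.78 = 4.955 mg/L.
Initial deficit D₀ = C_s − DO₀ = 9.67 − 7.649 = 2.021 mg/L.
t_c = (1/0.3000) ln[(0.577/0.277)(1 − 2.021×0.3000/(0.277×4.955))] = 3.333 × ln(1.163) = 0.5032 d.
D_c = (0.277/0.577) × 4.955 × e^(−0.277×0.5032) = 0.4801 × 4.955 × 0.8699 = 2.069 mg/L.
Minimum DO = 9.67 − 2.069 = 7.601 mg/L.

t_c ≈ 0.503 d; minimum DO ≈ 7.60 mg/L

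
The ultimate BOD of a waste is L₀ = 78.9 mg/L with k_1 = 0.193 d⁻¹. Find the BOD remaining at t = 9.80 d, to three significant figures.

L ≈ 11.9 mg/L

L_t = L₀ e^(−k_1 t) = 78.9 × e^(−0.193×9.80) = 78.9 × 0.1509 = 11.90 mg/L.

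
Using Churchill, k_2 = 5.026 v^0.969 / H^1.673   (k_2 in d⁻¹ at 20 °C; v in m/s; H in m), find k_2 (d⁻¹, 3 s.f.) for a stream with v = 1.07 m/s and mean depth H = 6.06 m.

k_2 = 5.026 × 1.07^0.969 / 6.06^1.673 = 5.026 × 1.068 / 20.37 = 0.2634 d⁻¹.

k_2 ≈ 0.263 d⁻¹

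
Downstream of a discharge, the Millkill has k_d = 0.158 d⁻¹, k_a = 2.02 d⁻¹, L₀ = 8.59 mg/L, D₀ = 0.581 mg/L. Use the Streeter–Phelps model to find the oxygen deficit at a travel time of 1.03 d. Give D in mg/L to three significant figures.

k_d L₀/(k_a−k_d) = 0.158×8.59/(2.02−0.158) = 1.357/1.862 = 0.7289 mg/L.
e^(−k_d t) = e^(−0.158×1.030) = 0.8498; e^(−k_a t) = e^(−2.02×1.030) = 0.1249.
D = 0.7289 × (0.8498 − 0.1249) + 0.581 × 0.1249 = 0.5284 + 0.07254 = 0.6010 mg/L.

D ≈ 0.601 mg/L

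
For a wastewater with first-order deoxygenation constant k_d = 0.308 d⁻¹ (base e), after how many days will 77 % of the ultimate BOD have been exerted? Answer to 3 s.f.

y/L₀ = 1 − e^(−k_d t) = 0.77 ⇒ e^(−k_d t) = 0.230
t = −ln(0.230) / 0.308 = 1.470 / 0.308 = 4.772 d.

t ≈ 4.77 d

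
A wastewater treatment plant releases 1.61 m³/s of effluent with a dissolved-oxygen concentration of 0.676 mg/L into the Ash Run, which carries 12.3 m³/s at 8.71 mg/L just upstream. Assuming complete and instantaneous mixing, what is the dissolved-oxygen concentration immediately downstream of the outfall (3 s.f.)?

7.78 mg/L

Flow-weighted mixing: C = (Q_r C_r + Q_w C_w)/(Q_r + Q_w)
= (12.3×8.71 + 1.61×0.676)/(12.3 + 1.61) = 108.2/13.91 = 7.780 mg/L.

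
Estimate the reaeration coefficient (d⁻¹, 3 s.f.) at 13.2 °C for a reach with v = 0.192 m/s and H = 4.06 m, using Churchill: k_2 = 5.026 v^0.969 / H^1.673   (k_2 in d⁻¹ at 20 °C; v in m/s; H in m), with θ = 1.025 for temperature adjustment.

k_2 ≈ 0.0824 d⁻¹

k_2(20) = 5.026 × 0.192^0.969 / 4.06^1.673 = 5.026 × 0.2021 / 10.42 = 0.09743 d⁻¹.
k_2(13.2) = 0.09743 × 1.025^(13.2−20) = 0.09743 × 0.8454 = 0.08237 d⁻¹.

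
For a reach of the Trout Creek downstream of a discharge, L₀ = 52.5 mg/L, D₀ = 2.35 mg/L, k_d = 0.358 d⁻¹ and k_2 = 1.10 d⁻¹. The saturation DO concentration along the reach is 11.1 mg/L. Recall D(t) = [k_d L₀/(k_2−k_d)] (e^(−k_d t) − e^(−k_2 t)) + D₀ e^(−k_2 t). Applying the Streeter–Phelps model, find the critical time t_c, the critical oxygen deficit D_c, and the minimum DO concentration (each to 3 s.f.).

t_c = [1/(k_2−k_d)] ln[(k_2/k_d)(1 − D₀(k_2−k_d)/(k_d L₀))]
= [1/(1.10−0.358)] ln[(1.10/0.358)(1 − 2.35×0.7420/(0.358×52.5))]
= (1/0.7420) ln[3.073 × 0.9072] = 1.348 × ln(2.788) = 1.348 × 1.025 = 1.382 d.
L(t_c) = L₀ e^(−k_d t_c) = 52.5 × 0.6098 = 32.01 mg/L, and at the critical point k_2 D_c = k_d L, so D_c = (0.358/1.10) × 32.01 = 10.42 mg/L.
Minimum DO = C_s − D_c = 11.1 − 10.42 = 0.6807 mg/L.

t_c ≈ 1.38 d; D_c ≈ 10.4 mg/L; min DO ≈ 0.681 mg/L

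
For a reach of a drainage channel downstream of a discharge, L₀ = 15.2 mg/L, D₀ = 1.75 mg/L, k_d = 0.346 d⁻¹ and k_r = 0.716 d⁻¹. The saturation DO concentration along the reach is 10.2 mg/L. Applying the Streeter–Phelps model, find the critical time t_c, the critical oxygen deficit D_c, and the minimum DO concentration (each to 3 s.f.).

t_c ≈ 1.61 d; D_c ≈ 4.21 mg/L; min DO ≈ 5.99 mg/L

t_c = [1/(k_r−k_d)] ln[(k_r/k_d)(1 − D₀(k_r−k_d)/(k_d L₀))]
= [1/(0.716−0.346)] ln[(0.716/0.346)(1 − 1.75×0.3700/(0.346×15.2))]
= (1/0.3700) ln[2.069 × 0.8769] = 2.703 × ln(1.815) = 2.703 × 0.5959 = 1.610 d.
L(t_c) = L₀ e^(−k_d t_c) = 15.2 × 0.5728 = 8.707 mg/L, and at the critical point k_r D_c = k_d L, so D_c = (0.346/0.716) × 8.707 = 4.207 mg/L.
Minimum DO = C_s − D_c = 10.2 − 4.207 = 5.993 mg/L.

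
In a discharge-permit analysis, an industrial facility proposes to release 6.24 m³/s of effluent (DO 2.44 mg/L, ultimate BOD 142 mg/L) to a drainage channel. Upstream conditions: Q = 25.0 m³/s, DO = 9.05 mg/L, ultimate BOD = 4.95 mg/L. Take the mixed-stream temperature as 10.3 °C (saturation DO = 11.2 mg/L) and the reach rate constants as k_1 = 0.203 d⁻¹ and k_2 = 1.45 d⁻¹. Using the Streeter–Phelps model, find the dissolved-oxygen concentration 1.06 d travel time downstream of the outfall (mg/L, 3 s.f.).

Mixed DO = (25.0×9.05 + 6.24×2.44)/(25.0+6.24) = 241.5/31.24 = 7.730 mg/L.
Mixed L₀ = (25.0×4.95 + 6.24×142)/(31.24) = 1010/31.24 = 32.32 mg/L.
Initial deficit D₀ = C_s − DO₀ = 11.2 − 7.730 = 3.470 mg/L.
D(1.06) = [0.203×32.32/(1.45−0.203)](e^(−0.203×1.06) − e^(−1.45×1.06)) + 3.470 e^(−1.45×1.06)
= 5.262 × (0.8064 − 0.2150) + 3.470 × 0.2150 = 3.858 mg/L.
DO = 11.2 − 3.858 = 7.342 mg/L.

DO ≈ 7.34 mg/L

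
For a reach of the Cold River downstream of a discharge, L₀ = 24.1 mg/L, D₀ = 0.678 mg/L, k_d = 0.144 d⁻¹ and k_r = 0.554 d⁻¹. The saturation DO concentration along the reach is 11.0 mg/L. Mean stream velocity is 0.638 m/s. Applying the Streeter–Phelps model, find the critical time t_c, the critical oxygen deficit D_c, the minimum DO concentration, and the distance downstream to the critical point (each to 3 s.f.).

At the critical point dD/dt = 0, so k_d L₀ e^(−k_d t) = k_r D. Substituting D(t) from the Streeter–Phelps equation and solving for t gives
t_c = ln[(k_r/k_d)(1 − D₀(k_r−k_d)/(k_d L₀))] / (k_r−k_d).
Here k_r−k_d = 0.4100 d⁻¹ and 1 − D₀(k_r−k_d)/(k_d L₀) = 1 − 0.678×0.4100/(0.144×24.1) = 0.9199, so
t_c = ln(3.847 × 0.9199) / 0.4100 = 1.264 / 0.4100 = 3.083 d.
D_c = (k_d/k_r) L₀ e^(−k_d t_c) = (0.144/0.554) × 24.1 × e^(−0.144×3.083) = 0.2599 × 24.1 × 0.6415 = 4.019 mg/L.
Minimum DO = C_s − D_c = 11.0 − 4.019 = 6.981 mg/L.
x_c = v t_c = 0.638 m/s × 3.083 d × 86400 s/d = 169900 m ≈ 170 km.

t_c ≈ 3.08 d; D_c ≈ 4.02 mg/L; min DO ≈ 6.98 mg/L; x_c ≈ 170 km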